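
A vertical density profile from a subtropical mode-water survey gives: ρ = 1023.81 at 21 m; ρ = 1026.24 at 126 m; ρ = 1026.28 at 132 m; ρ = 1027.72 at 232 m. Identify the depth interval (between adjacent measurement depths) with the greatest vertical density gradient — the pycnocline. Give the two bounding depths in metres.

Compute the density gradient over each adjacent pair:
  21–126 m: Δρ/Δz = 2.43/105 = 0.023 kg m⁻⁴
  126–132 m: Δρ/Δz = 0.04/6 = 6.7 × 10⁻³ kg m⁻⁴
  132–232 m: Δρ/Δz = 1.44/100 = 0.014 kg m⁻⁴
The largest gradient is in the 21–126 m interval — the pycnocline.

21–126 m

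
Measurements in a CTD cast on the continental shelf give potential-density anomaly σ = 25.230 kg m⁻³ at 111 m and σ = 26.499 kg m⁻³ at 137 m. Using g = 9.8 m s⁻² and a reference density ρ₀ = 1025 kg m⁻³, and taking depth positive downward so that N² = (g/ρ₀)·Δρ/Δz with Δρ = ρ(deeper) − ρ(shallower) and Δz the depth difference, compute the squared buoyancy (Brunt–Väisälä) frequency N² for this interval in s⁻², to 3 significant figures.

4.67 × 10⁻⁴ s⁻²

Δρ = 1026.499 − 1025.230 = 1.269 kg m⁻³ over Δz = 137 − 111 = 26 m.
N² = (9.8/1025) × (1.269/26) = 4.6665 × 10⁻⁴ s⁻² ≈ 4.67 × 10⁻⁴ s⁻².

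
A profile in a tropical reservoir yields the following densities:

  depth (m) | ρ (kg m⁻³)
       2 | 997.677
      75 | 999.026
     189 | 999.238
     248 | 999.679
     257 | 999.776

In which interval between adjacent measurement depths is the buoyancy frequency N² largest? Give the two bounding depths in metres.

Compute the density gradient over each adjacent pair:
  2–75 m: Δρ/Δz = 1.349/73 = 0.018 kg m⁻⁴
  75–189 m: Δρ/Δz = 0.212/114 = 1.9 × 10⁻³ kg m⁻⁴
  189–248 m: Δρ/Δz = 0.441/59 = 7.5 × 10⁻³ kg m⁻⁴
  248–257 m: Δρ/Δz = 0.097/9 = 0.011 kg m⁻⁴
The largest gradient is in the 2–75 m interval — the pycnocline.

2–75 m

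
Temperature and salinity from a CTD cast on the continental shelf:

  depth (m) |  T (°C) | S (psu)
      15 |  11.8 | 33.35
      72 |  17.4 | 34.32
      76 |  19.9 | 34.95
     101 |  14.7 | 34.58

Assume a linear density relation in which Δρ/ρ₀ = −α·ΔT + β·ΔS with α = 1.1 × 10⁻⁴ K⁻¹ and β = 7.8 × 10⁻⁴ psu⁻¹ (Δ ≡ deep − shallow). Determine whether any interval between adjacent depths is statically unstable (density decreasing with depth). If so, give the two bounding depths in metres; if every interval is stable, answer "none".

Evaluate Δρ/ρ₀ = −αΔT + βΔS across each adjacent pair:
  15–72 m: −αΔT+βΔS = −(1.1 × 10⁻⁴)(+5.6)+(7.8 × 10⁻⁴)(+0.97) = 1.4 × 10⁻⁴ → stable
  72–76 m: −αΔT+βΔS = −(1.1 × 10⁻⁴)(+2.5)+(7.8 × 10⁻⁴)(+0.63) = 2.2 × 10⁻⁴ → stable
  76–101 m: −αΔT+βΔS = −(1.1 × 10⁻⁴)(-5.2)+(7.8 × 10⁻⁴)(-0.37) = 2.8 × 10⁻⁴ → stable
Every interval has Δρ > 0: the column is stably stratified throughout.

none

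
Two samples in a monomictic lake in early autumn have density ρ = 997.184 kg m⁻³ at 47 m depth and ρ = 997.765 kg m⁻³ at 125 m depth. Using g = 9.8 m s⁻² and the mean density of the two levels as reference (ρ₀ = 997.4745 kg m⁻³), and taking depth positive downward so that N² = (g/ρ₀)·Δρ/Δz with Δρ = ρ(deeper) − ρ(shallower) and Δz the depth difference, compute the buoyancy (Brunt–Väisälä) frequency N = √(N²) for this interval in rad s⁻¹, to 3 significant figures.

8.55 × 10⁻³ rad s⁻¹

Δρ = 997.765 − 997.184 = 0.581 kg m⁻³ over Δz = 125 − 47 = 78 m.
N² = (9.8/997.4745) × (0.581/78) = 7.3182 × 10⁻⁵ s⁻².
N = √(7.3182 × 10⁻⁵) = 8.5546 × 10⁻³ rad s⁻¹ ≈ 8.55 × 10⁻³ rad s⁻¹.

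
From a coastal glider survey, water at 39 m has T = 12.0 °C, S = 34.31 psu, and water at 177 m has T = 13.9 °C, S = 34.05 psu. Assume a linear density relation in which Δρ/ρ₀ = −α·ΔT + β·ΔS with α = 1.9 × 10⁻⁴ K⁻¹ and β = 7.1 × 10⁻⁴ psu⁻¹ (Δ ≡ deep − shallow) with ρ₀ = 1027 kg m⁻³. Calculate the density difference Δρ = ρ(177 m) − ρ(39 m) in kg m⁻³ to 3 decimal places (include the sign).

ΔT = +1.9 K, ΔS = -0.26 psu (deep − shallow).
Δρ/ρ₀ = −(1.9 × 10⁻⁴)(+1.9) + (7.1 × 10⁻⁴)(-0.26) = -5.456 × 10⁻⁴.
Δρ = 1027 × (-5.456 × 10⁻⁴) = -0.560 kg m⁻³.
Negative Δρ: lighter below, statically unstable.

-0.560 kg m⁻³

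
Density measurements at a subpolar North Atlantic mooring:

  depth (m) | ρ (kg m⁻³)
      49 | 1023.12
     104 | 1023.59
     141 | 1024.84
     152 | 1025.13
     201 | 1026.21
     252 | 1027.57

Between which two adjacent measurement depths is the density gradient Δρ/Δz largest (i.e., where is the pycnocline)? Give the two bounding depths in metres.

Compute the density gradient over each adjacent pair:
  49–104 m: Δρ/Δz = 0.47/55 = 8.5 × 10⁻³ kg m⁻⁴
  104–141 m: Δρ/Δz = 1.25/37 = 0.034 kg m⁻⁴
  141–152 m: Δρ/Δz = 0.29/11 = 0.026 kg m⁻⁴
  152–201 m: Δρ/Δz = 1.08/49 = 0.022 kg m⁻⁴
  201–252 m: Δρ/Δz = 1.36/51 = 0.027 kg m⁻⁴
The largest gradient is in the 104–141 m interval — the pycnocline.

104–141 m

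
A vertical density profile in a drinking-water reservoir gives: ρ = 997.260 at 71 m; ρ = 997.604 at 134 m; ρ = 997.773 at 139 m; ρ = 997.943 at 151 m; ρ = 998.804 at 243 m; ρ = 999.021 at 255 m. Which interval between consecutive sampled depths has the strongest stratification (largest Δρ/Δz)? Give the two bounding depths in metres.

134–139 m

Compute the density gradient over each adjacent pair:
  71–134 m: Δρ/Δz = 0.344/63 = 5.5 × 10⁻³ kg m⁻⁴
  134–139 m: Δρ/Δz = 0.169/5 = 0.034 kg m⁻⁴
  139–151 m: Δρ/Δz = 0.170/12 = 0.014 kg m⁻⁴
  151–243 m: Δρ/Δz = 0.861/92 = 9.4 × 10⁻³ kg m⁻⁴
  243–255 m: Δρ/Δz = 0.217/12 = 0.018 kg m⁻⁴
The largest gradient is in the 134–139 m interval — the pycnocline.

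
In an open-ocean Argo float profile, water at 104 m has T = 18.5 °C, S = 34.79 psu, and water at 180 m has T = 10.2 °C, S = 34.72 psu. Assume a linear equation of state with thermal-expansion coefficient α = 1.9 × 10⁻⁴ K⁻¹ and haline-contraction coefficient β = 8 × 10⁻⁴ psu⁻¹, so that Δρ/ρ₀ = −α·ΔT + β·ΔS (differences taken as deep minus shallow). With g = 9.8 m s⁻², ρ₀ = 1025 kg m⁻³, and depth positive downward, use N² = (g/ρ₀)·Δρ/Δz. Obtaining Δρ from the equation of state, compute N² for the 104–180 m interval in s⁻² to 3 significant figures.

ΔT = -8.3 K, ΔS = -0.07 psu (deep − shallow).
Δρ/ρ₀ = −αΔT + βΔS = 1.577 × 10⁻³ − 5.60 × 10⁻⁵ = 1.521 × 10⁻³, so Δρ ≈ 1.559 kg m⁻³.
N² = (g/ρ₀)·Δρ/Δz = g·(Δρ/ρ₀)/Δz = 9.8 × 1.521 × 10⁻³ / 76 = 1.9613 × 10⁻⁴ s⁻² ≈ 1.96 × 10⁻⁴ s⁻².

1.96 × 10⁻⁴ s⁻²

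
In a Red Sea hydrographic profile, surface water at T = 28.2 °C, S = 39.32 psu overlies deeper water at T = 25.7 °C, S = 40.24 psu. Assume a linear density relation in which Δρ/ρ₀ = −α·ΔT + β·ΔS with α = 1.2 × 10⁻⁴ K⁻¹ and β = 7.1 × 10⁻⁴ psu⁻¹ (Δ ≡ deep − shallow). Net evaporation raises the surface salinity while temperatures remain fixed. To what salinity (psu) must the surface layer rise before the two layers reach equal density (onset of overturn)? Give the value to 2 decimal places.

Neutral buoyancy requires −α(T_deep − T_surf) + β(S_deep − S_surf′) = 0.
S_surf′ = S_deep − (α/β)·ΔT = 40.24 − (1.2 × 10⁻⁴/7.1 × 10⁻⁴)·(-2.5) = 40.6625 psu.
Increase required: 40.6625 − 39.32 = 1.3425 psu.

40.66 psu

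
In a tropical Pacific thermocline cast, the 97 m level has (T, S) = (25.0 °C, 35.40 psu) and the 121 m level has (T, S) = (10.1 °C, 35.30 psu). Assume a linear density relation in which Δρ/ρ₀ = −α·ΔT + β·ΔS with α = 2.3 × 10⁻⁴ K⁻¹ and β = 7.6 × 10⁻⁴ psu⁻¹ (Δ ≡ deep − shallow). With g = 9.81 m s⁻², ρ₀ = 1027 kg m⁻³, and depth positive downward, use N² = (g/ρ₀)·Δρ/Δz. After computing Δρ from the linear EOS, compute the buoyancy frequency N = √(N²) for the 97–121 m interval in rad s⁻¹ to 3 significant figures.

ΔT = -14.9 K, ΔS = -0.10 psu (deep − shallow).
Δρ/ρ₀ = −αΔT + βΔS = 3.427 × 10⁻³ − 7.60 × 10⁻⁵ = 3.351 × 10⁻³, so Δρ ≈ 3.441 kg m⁻³.
N² = (g/ρ₀)·Δρ/Δz = g·(Δρ/ρ₀)/Δz = 9.81 × 3.351 × 10⁻³ / 24 = 1.3697 × 10⁻³ s⁻².
N = √(1.3697 × 10⁻³) = 0.037009 rad s⁻¹ ≈ 0.0370 rad s⁻¹.

0.0370 rad s⁻¹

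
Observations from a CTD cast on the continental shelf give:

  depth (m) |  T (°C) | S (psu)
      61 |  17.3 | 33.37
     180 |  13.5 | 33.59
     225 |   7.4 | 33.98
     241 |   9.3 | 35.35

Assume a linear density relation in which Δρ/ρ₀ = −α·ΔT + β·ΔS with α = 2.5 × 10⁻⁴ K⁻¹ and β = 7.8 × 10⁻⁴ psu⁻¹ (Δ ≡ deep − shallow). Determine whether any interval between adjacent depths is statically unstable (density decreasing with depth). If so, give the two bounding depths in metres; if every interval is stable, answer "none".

none

Evaluate Δρ/ρ₀ = −αΔT + βΔS across each adjacent pair:
  61–180 m: −αΔT+βΔS = −(2.5 × 10⁻⁴)(-3.8)+(7.8 × 10⁻⁴)(+0.22) = 1.1 × 10⁻³ → stable
  180–225 m: −αΔT+βΔS = −(2.5 × 10⁻⁴)(-6.1)+(7.8 × 10⁻⁴)(+0.39) = 1.8 × 10⁻³ → stable
  225–241 m: −αΔT+βΔS = −(2.5 × 10⁻⁴)(+1.9)+(7.8 × 10⁻⁴)(+1.37) = 5.9 × 10⁻⁴ → stable
Every interval has Δρ > 0: the column is stably stratified throughout.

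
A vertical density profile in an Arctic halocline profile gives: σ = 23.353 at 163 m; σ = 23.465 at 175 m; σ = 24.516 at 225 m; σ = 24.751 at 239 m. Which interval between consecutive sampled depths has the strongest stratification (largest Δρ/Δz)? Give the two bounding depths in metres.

Compute the density gradient over each adjacent pair:
  163–175 m: Δρ/Δz = 0.112/12 = 9.3 × 10⁻³ kg m⁻⁴
  175–225 m: Δρ/Δz = 1.051/50 = 0.021 kg m⁻⁴
  225–239 m: Δρ/Δz = 0.235/14 = 0.017 kg m⁻⁴
The largest gradient is in the 175–225 m interval — the pycnocline.

175–225 m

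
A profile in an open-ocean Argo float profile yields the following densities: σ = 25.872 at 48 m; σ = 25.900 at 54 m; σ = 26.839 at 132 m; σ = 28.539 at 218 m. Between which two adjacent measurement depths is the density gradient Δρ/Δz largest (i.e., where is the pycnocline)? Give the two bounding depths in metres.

132–218 m

Compute the density gradient over each adjacent pair:
  48–54 m: Δρ/Δz = 0.028/6 = 4.7 × 10⁻³ kg m⁻⁴
  54–132 m: Δρ/Δz = 0.939/78 = 0.012 kg m⁻⁴
  132–218 m: Δρ/Δz = 1.700/86 = 0.020 kg m⁻⁴
The largest gradient is in the 132–218 m interval — the pycnocline.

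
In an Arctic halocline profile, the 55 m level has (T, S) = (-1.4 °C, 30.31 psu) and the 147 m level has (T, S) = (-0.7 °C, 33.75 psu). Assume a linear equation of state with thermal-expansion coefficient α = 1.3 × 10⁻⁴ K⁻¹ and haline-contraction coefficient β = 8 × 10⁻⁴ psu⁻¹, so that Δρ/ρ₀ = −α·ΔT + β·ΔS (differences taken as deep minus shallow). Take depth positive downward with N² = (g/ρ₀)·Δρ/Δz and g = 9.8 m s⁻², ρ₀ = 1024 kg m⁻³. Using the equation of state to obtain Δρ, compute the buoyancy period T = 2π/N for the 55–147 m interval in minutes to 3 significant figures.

6.22 min

ΔT = +0.7 K, ΔS = +3.44 psu (deep − shallow).
Δρ/ρ₀ = −αΔT + βΔS = -9.10 × 10⁻⁵ + 2.752 × 10⁻³ = 2.661 × 10⁻³, so Δρ ≈ 2.725 kg m⁻³.
N² = (g/ρ₀)·Δρ/Δz = g·(Δρ/ρ₀)/Δz = 9.8 × 2.661 × 10⁻³ / 92 = 2.8345 × 10⁻⁴ s⁻².
N = √(2.8345 × 10⁻⁴) = 0.016836 rad s⁻¹ → T = 2π/N = 373.20 s = 6.2200 min ≈ 6.22 min.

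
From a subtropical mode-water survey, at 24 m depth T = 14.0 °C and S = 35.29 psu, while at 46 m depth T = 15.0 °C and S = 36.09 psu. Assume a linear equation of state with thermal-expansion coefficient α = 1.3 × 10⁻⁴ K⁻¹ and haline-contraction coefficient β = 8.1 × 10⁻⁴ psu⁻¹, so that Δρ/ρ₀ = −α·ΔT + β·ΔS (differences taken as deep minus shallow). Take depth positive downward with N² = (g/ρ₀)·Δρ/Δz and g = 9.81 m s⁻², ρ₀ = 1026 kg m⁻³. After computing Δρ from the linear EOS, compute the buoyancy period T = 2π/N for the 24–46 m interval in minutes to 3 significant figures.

ΔT = +1.0 K, ΔS = +0.80 psu (deep − shallow).
Δρ/ρ₀ = −αΔT + βΔS = -1.30 × 10⁻⁴ + 6.48 × 10⁻⁴ = 5.18 × 10⁻⁴, so Δρ ≈ 0.5315 kg m⁻³.
N² = (g/ρ₀)·Δρ/Δz = g·(Δρ/ρ₀)/Δz = 9.81 × 5.18 × 10⁻⁴ / 22 = 2.3098 × 10⁻⁴ s⁻².
N = √(2.3098 × 10⁻⁴) = 0.015198 rad s⁻¹ → T = 2π/N = 413.42 s = 6.8903 min ≈ 6.89 min.

6.89 min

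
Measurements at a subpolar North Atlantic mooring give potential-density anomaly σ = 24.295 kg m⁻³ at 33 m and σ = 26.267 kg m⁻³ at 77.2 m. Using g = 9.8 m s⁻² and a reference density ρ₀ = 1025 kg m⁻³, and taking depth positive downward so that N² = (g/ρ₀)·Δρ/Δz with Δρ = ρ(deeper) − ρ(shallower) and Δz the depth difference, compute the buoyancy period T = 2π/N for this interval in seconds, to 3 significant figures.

Δρ = 1026.267 − 1024.295 = 1.972 kg m⁻³ over Δz = 77.2 − 33 = 44.2 m.
N² = (9.8/1025) × (1.972/44.2) = 4.2657 × 10⁻⁴ s⁻².
N = √(4.2657 × 10⁻⁴) = 0.020654 rad s⁻¹, so T = 2π/N = 304.21 s ≈ 304 s.
Since Δρ > 0 the layer is stably stratified.

304 s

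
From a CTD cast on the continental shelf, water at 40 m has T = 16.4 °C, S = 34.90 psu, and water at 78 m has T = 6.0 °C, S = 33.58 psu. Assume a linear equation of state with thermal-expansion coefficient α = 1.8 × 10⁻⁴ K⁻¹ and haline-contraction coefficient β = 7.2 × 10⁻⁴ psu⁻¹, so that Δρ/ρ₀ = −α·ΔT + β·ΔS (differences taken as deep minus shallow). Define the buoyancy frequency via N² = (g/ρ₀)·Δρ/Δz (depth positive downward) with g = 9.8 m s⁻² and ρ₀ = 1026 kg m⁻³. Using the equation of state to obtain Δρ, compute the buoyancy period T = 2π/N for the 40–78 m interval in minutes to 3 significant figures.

6.79 min

ΔT = -10.4 K, ΔS = -1.32 psu (deep − shallow).
Δρ/ρ₀ = −αΔT + βΔS = 1.872 × 10⁻³ − 9.504 × 10⁻⁴ = 9.216 × 10⁻⁴, so Δρ ≈ 0.9456 kg m⁻³.
N² = (g/ρ₀)·Δρ/Δz = g·(Δρ/ρ₀)/Δz = 9.8 × 9.216 × 10⁻⁴ / 38 = 2.3768 × 10⁻⁴ s⁻².
N = √(2.3768 × 10⁻⁴) = 0.015417 rad s⁻¹ → T = 2π/N = 407.55 s = 6.7925 min ≈ 6.79 min.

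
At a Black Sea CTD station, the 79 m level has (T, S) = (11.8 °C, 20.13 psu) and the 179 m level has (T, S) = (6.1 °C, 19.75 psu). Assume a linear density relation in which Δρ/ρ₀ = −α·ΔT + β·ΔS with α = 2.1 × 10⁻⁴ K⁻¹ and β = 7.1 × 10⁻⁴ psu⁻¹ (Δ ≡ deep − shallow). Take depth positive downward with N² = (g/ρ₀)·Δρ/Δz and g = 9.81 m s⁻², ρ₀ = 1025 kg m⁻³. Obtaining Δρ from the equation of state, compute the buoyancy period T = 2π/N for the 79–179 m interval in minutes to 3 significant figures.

11.0 min

ΔT = -5.7 K, ΔS = -0.38 psu (deep − shallow).
Δρ/ρ₀ = −αΔT + βΔS = 1.197 × 10⁻³ − 2.698 × 10⁻⁴ = 9.272 × 10⁻⁴, so Δρ ≈ 0.9504 kg m⁻³.
N² = (g/ρ₀)·Δρ/Δz = g·(Δρ/ρ₀)/Δz = 9.81 × 9.272 × 10⁻⁴ / 100 = 9.0958 × 10⁻⁵ s⁻².
N = √(9.0958 × 10⁻⁵) = 9.5372 × 10⁻³ rad s⁻¹ → T = 2π/N = 658.81 s = 10.980 min ≈ 11.0 min.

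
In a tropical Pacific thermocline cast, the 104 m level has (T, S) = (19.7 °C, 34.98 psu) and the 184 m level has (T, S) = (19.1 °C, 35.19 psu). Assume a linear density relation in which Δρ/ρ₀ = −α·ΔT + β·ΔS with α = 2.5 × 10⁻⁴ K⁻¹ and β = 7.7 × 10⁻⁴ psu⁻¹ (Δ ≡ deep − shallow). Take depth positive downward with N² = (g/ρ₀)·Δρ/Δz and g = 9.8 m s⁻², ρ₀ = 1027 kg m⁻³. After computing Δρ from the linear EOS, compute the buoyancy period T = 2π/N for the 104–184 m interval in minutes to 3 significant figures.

ΔT = -0.6 K, ΔS = +0.21 psu (deep − shallow).
Δρ/ρ₀ = −αΔT + βΔS = 1.50 × 10⁻⁴ + 1.617 × 10⁻⁴ = 3.117 × 10⁻⁴, so Δρ ≈ 0.3201 kg m⁻³.
N² = (g/ρ₀)·Δρ/Δz = g·(Δρ/ρ₀)/Δz = 9.8 × 3.117 × 10⁻⁴ / 80 = 3.8183 × 10⁻⁵ s⁻².
N = √(3.8183 × 10⁻⁵) = 6.1792 × 10⁻³ rad s⁻¹ → T = 2π/N = 1.0168 × 10³ s = 16.947 min ≈ 16.9 min.

16.9 min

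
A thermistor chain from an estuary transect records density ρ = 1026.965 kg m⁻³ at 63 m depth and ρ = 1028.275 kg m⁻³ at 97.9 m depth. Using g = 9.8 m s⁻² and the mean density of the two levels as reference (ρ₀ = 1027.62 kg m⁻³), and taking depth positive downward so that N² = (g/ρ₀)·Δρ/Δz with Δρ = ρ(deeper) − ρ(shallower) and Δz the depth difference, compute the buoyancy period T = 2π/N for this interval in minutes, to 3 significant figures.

Δρ = 1028.275 − 1026.965 = 1.310 kg m⁻³ over Δz = 97.9 − 63 = 34.9 m.
N² = (9.8/1027.62) × (1.310/34.9) = 3.5796 × 10⁻⁴ s⁻².
N = √(3.5796 × 10⁻⁴) = 0.018920 rad s⁻¹, so T = 2π/N = 332.09 s = 5.5348 min ≈ 5.53 min.

5.53 min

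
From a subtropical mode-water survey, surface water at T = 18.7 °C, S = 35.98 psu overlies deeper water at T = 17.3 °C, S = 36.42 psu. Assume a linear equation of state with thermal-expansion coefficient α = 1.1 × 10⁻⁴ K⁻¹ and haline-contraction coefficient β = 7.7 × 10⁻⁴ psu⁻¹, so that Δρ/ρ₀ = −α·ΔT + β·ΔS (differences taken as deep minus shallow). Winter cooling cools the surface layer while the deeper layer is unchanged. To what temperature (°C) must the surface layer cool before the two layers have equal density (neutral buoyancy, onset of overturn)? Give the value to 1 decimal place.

Neutral buoyancy requires Δρ = 0, i.e. −α(T_deep − T_surf′) + β(S_deep − S_surf) = 0.
T_surf′ = T_deep − (β/α)·ΔS = 17.3 − (7.7 × 10⁻⁴/1.1 × 10⁻⁴)·(+0.44) = 14.220 °C.
Cooling required: 18.7 − (14.220) = 4.480 °C.

14.2 °C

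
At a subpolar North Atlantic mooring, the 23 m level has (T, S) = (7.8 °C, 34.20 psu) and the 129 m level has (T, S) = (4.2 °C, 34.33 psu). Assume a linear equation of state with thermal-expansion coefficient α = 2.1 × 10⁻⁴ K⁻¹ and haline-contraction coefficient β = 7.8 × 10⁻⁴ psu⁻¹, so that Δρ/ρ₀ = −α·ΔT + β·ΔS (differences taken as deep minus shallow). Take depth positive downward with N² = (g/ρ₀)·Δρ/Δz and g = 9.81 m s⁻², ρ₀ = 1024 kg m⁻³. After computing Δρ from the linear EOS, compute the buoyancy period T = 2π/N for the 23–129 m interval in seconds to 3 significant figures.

ΔT = -3.6 K, ΔS = +0.13 psu (deep − shallow).
Δρ/ρ₀ = −αΔT + βΔS = 7.56 × 10⁻⁴ + 1.014 × 10⁻⁴ = 8.574 × 10⁻⁴, so Δρ ≈ 0.8780 kg m⁻³.
N² = (g/ρ₀)·Δρ/Δz = g·(Δρ/ρ₀)/Δz = 9.81 × 8.574 × 10⁻⁴ / 106 = 7.9350 × 10⁻⁵ s⁻².
N = √(7.9350 × 10⁻⁵) = 8.9079 × 10⁻³ rad s⁻¹ → T = 2π/N = 705.35 s ≈ 705 s.

705 s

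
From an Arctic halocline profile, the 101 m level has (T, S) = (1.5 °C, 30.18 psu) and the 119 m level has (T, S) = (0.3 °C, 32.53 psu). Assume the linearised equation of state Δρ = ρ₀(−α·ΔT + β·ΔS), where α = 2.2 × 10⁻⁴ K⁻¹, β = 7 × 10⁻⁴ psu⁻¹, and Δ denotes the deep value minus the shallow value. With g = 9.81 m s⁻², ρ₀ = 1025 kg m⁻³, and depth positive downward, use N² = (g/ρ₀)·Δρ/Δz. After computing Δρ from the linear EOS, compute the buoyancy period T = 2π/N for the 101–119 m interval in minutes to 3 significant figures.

3.25 min

ΔT = -1.2 K, ΔS = +2.35 psu (deep − shallow).
Δρ/ρ₀ = −αΔT + βΔS = 2.64 × 10⁻⁴ + 1.645 × 10⁻³ = 1.909 × 10⁻³, so Δρ ≈ 1.957 kg m⁻³.
N² = (g/ρ₀)·Δρ/Δz = g·(Δρ/ρ₀)/Δz = 9.81 × 1.909 × 10⁻³ / 18 = 1.0404 × 10⁻³ s⁻².
N = √(1.0404 × 10⁻³) = 0.032255 rad s⁻¹ → T = 2π/N = 194.80 s = 3.2467 min ≈ 3.25 min.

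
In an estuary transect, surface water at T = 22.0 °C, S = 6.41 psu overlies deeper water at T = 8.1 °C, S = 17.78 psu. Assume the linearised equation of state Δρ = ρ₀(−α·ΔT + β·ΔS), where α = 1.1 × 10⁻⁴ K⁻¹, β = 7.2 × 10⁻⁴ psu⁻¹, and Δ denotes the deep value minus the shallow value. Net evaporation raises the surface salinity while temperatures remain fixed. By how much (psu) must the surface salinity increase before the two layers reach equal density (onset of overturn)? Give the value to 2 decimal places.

Neutral buoyancy requires −α(T_deep − T_surf) + β(S_deep − S_surf′) = 0.
S_surf′ = S_deep − (α/β)·ΔT = 17.78 − (1.1 × 10⁻⁴/7.2 × 10⁻⁴)·(-13.9) = 19.9036 psu.
Increase required: 19.9036 − 6.41 = 13.4936 psu.

13.49 psu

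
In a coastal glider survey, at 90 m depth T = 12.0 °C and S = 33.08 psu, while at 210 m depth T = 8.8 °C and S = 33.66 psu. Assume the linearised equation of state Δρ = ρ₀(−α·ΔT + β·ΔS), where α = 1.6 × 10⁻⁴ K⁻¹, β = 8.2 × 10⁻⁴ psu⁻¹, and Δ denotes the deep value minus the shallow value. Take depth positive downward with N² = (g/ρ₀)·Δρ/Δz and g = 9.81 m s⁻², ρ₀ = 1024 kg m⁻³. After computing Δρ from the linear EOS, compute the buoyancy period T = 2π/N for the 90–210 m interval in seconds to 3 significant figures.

ΔT = -3.2 K, ΔS = +0.58 psu (deep − shallow).
Δρ/ρ₀ = −αΔT + βΔS = 5.12 × 10⁻⁴ + 4.756 × 10⁻⁴ = 9.876 × 10⁻⁴, so Δρ ≈ 1.011 kg m⁻³.
N² = (g/ρ₀)·Δρ/Δz = g·(Δρ/ρ₀)/Δz = 9.81 × 9.876 × 10⁻⁴ / 120 = 8.0736 × 10⁻⁵ s⁻².
N = √(8.0736 × 10⁻⁵) = 8.9853 × 10⁻³ rad s⁻¹ → T = 2π/N = 699.27 s ≈ 699 s.

699 s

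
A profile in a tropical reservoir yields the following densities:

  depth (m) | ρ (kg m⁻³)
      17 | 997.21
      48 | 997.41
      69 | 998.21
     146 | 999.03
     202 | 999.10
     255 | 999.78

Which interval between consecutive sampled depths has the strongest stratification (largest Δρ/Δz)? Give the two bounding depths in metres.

48–69 m

Compute the density gradient over each adjacent pair:
  17–48 m: Δρ/Δz = 0.20/31 = 6.5 × 10⁻³ kg m⁻⁴
  48–69 m: Δρ/Δz = 0.80/21 = 0.038 kg m⁻⁴
  69–146 m: Δρ/Δz = 0.82/77 = 0.011 kg m⁻⁴
  146–202 m: Δρ/Δz = 0.07/56 = 1.3 × 10⁻³ kg m⁻⁴
  202–255 m: Δρ/Δz = 0.68/53 = 0.013 kg m⁻⁴
The largest gradient is in the 48–69 m interval — the pycnocline.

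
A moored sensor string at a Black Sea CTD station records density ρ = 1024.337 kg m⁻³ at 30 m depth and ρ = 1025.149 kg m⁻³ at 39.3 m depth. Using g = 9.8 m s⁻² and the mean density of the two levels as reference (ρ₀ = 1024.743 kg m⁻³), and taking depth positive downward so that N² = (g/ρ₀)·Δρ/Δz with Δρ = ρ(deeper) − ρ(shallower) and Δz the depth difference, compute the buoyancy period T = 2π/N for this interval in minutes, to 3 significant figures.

3.62 min

Δρ = 1025.149 − 1024.337 = 0.812 kg m⁻³ over Δz = 39.3 − 30 = 9.3 m.
N² = (9.8/1024.743) × (0.812/9.3) = 8.3500 × 10⁻⁴ s⁻².
N = √(8.3500 × 10⁻⁴) = 0.028896 rad s⁻¹, so T = 2π/N = 217.44 s = 3.6240 min ≈ 3.62 min.
N² > 0, so the interval is statically stable.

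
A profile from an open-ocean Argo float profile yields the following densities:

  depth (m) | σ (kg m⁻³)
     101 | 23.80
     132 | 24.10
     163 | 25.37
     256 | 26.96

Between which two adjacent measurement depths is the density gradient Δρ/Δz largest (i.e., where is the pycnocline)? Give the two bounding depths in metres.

Compute the density gradient over each adjacent pair:
  101–132 m: Δρ/Δz = 0.30/31 = 9.7 × 10⁻³ kg m⁻⁴
  132–163 m: Δρ/Δz = 1.27/31 = 0.041 kg m⁻⁴
  163–256 m: Δρ/Δz = 1.59/93 = 0.017 kg m⁻⁴
The largest gradient is in the 132–163 m interval — the pycnocline.

132–163 m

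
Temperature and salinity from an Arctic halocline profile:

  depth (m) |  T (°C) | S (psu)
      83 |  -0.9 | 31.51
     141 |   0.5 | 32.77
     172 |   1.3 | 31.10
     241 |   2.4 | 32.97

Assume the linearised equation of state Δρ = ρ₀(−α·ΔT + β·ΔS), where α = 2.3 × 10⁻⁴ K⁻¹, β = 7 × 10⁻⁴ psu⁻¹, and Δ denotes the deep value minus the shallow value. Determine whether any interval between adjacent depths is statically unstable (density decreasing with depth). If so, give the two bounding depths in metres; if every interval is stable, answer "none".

Evaluate Δρ/ρ₀ = −αΔT + βΔS across each adjacent pair:
  83–141 m: −αΔT+βΔS = −(2.3 × 10⁻⁴)(+1.4)+(7 × 10⁻⁴)(+1.26) = 5.6 × 10⁻⁴ → stable
  141–172 m: −αΔT+βΔS = −(2.3 × 10⁻⁴)(+0.8)+(7 × 10⁻⁴)(-1.67) = -1.4 × 10⁻³ → UNSTABLE
  172–241 m: −αΔT+βΔS = −(2.3 × 10⁻⁴)(+1.1)+(7 × 10⁻⁴)(+1.87) = 1.1 × 10⁻³ → stable
The 141–172 m interval has Δρ < 0: lighter water underlies denser water.

141–172 m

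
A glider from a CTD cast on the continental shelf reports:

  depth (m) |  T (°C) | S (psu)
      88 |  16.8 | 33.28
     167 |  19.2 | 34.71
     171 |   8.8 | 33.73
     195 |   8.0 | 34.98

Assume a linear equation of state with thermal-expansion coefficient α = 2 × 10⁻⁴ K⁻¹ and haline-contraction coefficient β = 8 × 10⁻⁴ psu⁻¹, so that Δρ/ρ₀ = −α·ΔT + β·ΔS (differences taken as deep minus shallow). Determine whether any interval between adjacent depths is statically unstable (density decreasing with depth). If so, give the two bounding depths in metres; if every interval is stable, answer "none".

Evaluate Δρ/ρ₀ = −αΔT + βΔS across each adjacent pair:
  88–167 m: −αΔT+βΔS = −(2 × 10⁻⁴)(+2.4)+(8 × 10⁻⁴)(+1.43) = 6.6 × 10⁻⁴ → stable
  167–171 m: −αΔT+βΔS = −(2 × 10⁻⁴)(-10.4)+(8 × 10⁻⁴)(-0.98) = 1.3 × 10⁻³ → stable
  171–195 m: −αΔT+βΔS = −(2 × 10⁻⁴)(-0.8)+(8 × 10⁻⁴)(+1.25) = 1.2 × 10⁻³ → stable
Every interval has Δρ > 0: the column is stably stratified throughout.

none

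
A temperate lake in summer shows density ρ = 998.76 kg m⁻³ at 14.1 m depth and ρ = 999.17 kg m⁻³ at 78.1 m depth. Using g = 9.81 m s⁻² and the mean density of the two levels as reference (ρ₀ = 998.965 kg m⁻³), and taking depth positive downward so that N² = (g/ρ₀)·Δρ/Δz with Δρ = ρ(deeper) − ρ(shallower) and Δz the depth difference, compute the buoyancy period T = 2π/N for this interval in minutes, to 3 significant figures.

13.2 min

Δρ = 999.17 − 998.76 = 0.41 kg m⁻³ over Δz = 78.1 − 14.1 = 64 m.
N² = (9.81/998.965) × (0.41/64) = 6.2910 × 10⁻⁵ s⁻².
N = √(6.2910 × 10⁻⁵) = 7.9316 × 10⁻³ rad s⁻¹, so T = 2π/N = 792.17 s = 13.203 min ≈ 13.2 min.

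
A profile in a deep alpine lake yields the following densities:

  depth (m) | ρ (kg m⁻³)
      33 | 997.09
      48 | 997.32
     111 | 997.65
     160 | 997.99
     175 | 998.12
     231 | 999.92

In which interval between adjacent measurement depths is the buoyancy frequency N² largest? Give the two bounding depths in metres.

Compute the density gradient over each adjacent pair:
  33–48 m: Δρ/Δz = 0.23/15 = 0.015 kg m⁻⁴
  48–111 m: Δρ/Δz = 0.33/63 = 5.2 × 10⁻³ kg m⁻⁴
  111–160 m: Δρ/Δz = 0.34/49 = 6.9 × 10⁻³ kg m⁻⁴
  160–175 m: Δρ/Δz = 0.13/15 = 8.7 × 10⁻³ kg m⁻⁴
  175–231 m: Δρ/Δz = 1.80/56 = 0.032 kg m⁻⁴
The largest gradient is in the 175–231 m interval — the pycnocline.

175–231 m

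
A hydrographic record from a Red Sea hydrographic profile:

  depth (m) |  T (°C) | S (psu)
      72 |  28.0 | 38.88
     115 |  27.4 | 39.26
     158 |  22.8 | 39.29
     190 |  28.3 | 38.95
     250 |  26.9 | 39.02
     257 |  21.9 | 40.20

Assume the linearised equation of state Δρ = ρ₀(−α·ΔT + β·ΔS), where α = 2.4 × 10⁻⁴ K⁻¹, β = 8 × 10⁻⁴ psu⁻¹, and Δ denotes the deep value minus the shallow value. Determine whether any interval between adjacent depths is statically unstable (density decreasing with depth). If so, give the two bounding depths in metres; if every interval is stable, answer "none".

Evaluate Δρ/ρ₀ = −αΔT + βΔS across each adjacent pair:
  72–115 m: −αΔT+βΔS = −(2.4 × 10⁻⁴)(-0.6)+(8 × 10⁻⁴)(+0.38) = 4.5 × 10⁻⁴ → stable
  115–158 m: −αΔT+βΔS = −(2.4 × 10⁻⁴)(-4.6)+(8 × 10⁻⁴)(+0.03) = 1.1 × 10⁻³ → stable
  158–190 m: −αΔT+βΔS = −(2.4 × 10⁻⁴)(+5.5)+(8 × 10⁻⁴)(-0.34) = -1.6 × 10⁻³ → UNSTABLE
  190–250 m: −αΔT+βΔS = −(2.4 × 10⁻⁴)(-1.4)+(8 × 10⁻⁴)(+0.07) = 3.9 × 10⁻⁴ → stable
  250–257 m: −αΔT+βΔS = −(2.4 × 10⁻⁴)(-5.0)+(8 × 10⁻⁴)(+1.18) = 2.1 × 10⁻³ → stable
The 158–190 m interval has Δρ < 0: lighter water underlies denser water.

158–190 m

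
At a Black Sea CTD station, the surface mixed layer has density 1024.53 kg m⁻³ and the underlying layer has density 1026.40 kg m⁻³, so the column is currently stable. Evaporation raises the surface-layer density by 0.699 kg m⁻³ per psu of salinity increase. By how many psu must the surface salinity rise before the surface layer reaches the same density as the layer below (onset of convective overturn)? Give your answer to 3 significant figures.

Density deficit of the surface layer: 1026.40 − 1024.53 = 1.87 kg m⁻³.
Required change = 1.87 / 0.699 = 2.68 psu.

2.68 psu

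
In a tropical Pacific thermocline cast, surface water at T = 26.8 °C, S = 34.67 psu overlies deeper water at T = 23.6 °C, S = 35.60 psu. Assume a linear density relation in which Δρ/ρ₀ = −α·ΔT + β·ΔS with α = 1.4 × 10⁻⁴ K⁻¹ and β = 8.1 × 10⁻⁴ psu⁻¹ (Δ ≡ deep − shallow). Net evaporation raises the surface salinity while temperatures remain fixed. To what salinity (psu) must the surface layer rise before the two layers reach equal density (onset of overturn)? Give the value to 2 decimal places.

36.15 psu

Neutral buoyancy requires −α(T_deep − T_surf) + β(S_deep − S_surf′) = 0.
S_surf′ = S_deep − (α/β)·ΔT = 35.60 − (1.4 × 10⁻⁴/8.1 × 10⁻⁴)·(-3.2) = 36.1531 psu.
Increase required: 36.1531 − 34.67 = 1.4831 psu.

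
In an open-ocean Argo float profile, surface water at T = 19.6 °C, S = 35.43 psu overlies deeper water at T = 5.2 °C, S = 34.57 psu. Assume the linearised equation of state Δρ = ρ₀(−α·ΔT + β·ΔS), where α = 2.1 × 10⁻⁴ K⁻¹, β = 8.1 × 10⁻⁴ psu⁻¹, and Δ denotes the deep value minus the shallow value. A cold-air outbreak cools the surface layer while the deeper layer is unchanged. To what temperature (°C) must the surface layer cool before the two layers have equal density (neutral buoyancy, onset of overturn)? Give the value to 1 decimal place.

8.5 °C

Neutral buoyancy requires Δρ = 0, i.e. −α(T_deep − T_surf′) + β(S_deep − S_surf) = 0.
T_surf′ = T_deep − (β/α)·ΔS = 5.2 − (8.1 × 10⁻⁴/2.1 × 10⁻⁴)·(-0.86) = 8.517 °C.
Cooling required: 19.6 − (8.517) = 11.083 °C.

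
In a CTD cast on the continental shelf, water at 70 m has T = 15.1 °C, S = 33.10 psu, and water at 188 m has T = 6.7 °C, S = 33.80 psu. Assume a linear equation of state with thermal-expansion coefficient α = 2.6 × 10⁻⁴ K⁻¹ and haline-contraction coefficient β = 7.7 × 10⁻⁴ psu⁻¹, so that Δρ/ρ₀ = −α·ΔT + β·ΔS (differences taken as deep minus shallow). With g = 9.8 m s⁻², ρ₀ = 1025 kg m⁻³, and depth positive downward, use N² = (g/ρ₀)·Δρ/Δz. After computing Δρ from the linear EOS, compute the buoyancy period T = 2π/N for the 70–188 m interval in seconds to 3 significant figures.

418 s

ΔT = -8.4 K, ΔS = +0.70 psu (deep − shallow).
Δρ/ρ₀ = −αΔT + βΔS = 2.184 × 10⁻³ + 5.39 × 10⁻⁴ = 2.723 × 10⁻³, so Δρ ≈ 2.791 kg m⁻³.
N² = (g/ρ₀)·Δρ/Δz = g·(Δρ/ρ₀)/Δz = 9.8 × 2.723 × 10⁻³ / 118 = 2.2615 × 10⁻⁴ s⁻².
N = √(2.2615 × 10⁻⁴) = 0.015038 rad s⁻¹ → T = 2π/N = 417.82 s ≈ 418 s.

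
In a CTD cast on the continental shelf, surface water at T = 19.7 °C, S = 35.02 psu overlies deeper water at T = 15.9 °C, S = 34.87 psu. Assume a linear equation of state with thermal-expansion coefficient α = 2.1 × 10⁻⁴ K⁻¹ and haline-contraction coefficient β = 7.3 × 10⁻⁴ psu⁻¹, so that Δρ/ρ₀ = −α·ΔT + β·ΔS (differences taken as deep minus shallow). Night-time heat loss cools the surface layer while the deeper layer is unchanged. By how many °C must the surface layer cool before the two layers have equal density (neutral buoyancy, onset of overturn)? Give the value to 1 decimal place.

3.3 °C

Neutral buoyancy requires Δρ = 0, i.e. −α(T_deep − T_surf′) + β(S_deep − S_surf) = 0.
T_surf′ = T_deep − (β/α)·ΔS = 15.9 − (7.3 × 10⁻⁴/2.1 × 10⁻⁴)·(-0.15) = 16.421 °C.
Cooling required: 19.7 − (16.421) = 3.279 °C.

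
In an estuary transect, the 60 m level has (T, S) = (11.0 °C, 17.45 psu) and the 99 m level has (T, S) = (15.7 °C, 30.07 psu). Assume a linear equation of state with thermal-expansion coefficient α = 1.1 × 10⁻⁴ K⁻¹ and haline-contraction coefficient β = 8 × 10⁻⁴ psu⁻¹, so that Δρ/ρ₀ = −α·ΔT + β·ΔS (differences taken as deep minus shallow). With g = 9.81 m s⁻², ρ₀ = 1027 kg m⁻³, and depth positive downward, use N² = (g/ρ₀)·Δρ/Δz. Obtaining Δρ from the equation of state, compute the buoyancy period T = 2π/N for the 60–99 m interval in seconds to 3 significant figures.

128 s

ΔT = +4.7 K, ΔS = +12.62 psu (deep − shallow).
Δρ/ρ₀ = −αΔT + βΔS = -5.17 × 10⁻⁴ + 0.010096 = 9.579 × 10⁻³, so Δρ ≈ 9.838 kg m⁻³.
N² = (g/ρ₀)·Δρ/Δz = g·(Δρ/ρ₀)/Δz = 9.81 × 9.579 × 10⁻³ / 39 = 2.4095 × 10⁻³ s⁻².
N = √(2.4095 × 10⁻³) = 0.049087 rad s⁻¹ → T = 2π/N = 128.00 s ≈ 128 s.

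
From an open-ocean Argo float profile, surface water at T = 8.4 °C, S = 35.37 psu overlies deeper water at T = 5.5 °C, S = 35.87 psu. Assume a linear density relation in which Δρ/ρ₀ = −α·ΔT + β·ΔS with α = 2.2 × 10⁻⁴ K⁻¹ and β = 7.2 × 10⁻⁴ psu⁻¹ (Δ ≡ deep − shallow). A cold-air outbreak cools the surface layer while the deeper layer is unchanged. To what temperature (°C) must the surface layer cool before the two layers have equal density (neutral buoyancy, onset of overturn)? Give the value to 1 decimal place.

3.9 °C

Neutral buoyancy requires Δρ = 0, i.e. −α(T_deep − T_surf′) + β(S_deep − S_surf) = 0.
T_surf′ = T_deep − (β/α)·ΔS = 5.5 − (7.2 × 10⁻⁴/2.2 × 10⁻⁴)·(+0.50) = 3.864 °C.
Cooling required: 8.4 − (3.864) = 4.536 °C.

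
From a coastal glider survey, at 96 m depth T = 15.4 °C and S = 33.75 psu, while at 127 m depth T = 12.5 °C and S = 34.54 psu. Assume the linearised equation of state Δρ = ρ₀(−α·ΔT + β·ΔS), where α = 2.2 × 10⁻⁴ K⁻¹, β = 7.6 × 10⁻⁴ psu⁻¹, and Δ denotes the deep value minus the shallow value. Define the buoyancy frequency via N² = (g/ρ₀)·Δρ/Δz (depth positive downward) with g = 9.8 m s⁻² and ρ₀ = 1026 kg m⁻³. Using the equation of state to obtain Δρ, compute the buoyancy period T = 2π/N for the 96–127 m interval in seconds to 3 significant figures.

ΔT = -2.9 K, ΔS = +0.79 psu (deep − shallow).
Δρ/ρ₀ = −αΔT + βΔS = 6.38 × 10⁻⁴ + 6.004 × 10⁻⁴ = 1.2384 × 10⁻³, so Δρ ≈ 1.271 kg m⁻³.
N² = (g/ρ₀)·Δρ/Δz = g·(Δρ/ρ₀)/Δz = 9.8 × 1.2384 × 10⁻³ / 31 = 3.9149 × 10⁻⁴ s⁻².
N = √(3.9149 × 10⁻⁴) = 0.019786 rad s⁻¹ → T = 2π/N = 317.56 s ≈ 318 s.

318 s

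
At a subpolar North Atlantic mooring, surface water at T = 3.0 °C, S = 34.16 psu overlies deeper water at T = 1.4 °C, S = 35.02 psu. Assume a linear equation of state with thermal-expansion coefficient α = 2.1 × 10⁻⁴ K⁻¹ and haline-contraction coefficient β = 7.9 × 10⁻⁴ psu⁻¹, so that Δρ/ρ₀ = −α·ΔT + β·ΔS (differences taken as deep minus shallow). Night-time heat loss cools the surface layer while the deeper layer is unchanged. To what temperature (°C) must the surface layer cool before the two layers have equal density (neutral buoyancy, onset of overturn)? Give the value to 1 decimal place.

Neutral buoyancy requires Δρ = 0, i.e. −α(T_deep − T_surf′) + β(S_deep − S_surf) = 0.
T_surf′ = T_deep − (β/α)·ΔS = 1.4 − (7.9 × 10⁻⁴/2.1 × 10⁻⁴)·(+0.86) = -1.835 °C.
Cooling required: 3.0 − (-1.835) = 4.835 °C.

-1.8 °C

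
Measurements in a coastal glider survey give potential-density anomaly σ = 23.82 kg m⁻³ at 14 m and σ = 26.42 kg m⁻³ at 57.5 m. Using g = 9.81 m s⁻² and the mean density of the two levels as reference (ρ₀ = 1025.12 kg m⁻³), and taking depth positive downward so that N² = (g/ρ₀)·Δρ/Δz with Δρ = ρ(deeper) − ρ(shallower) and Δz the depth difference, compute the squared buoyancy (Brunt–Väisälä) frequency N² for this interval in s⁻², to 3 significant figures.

5.72 × 10⁻⁴ s⁻²

Δρ = 1026.42 − 1023.82 = 2.60 kg m⁻³ over Δz = 57.5 − 14 = 43.5 m.
N² = (9.81/1025.12) × (2.60/43.5) = 5.7198 × 10⁻⁴ s⁻² ≈ 5.72 × 10⁻⁴ s⁻².
A positive N² confirms static stability across the interval.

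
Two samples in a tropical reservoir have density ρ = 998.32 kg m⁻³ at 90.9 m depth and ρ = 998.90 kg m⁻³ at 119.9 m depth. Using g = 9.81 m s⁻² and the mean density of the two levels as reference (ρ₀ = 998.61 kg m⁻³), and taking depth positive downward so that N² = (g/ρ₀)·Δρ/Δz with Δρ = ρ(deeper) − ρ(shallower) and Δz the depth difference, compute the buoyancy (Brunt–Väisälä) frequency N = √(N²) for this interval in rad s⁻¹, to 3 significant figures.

0.0140 rad s⁻¹

Δρ = 998.90 − 998.32 = 0.58 kg m⁻³ over Δz = 119.9 − 90.9 = 29 m.
N² = (9.81/998.61) × (0.58/29) = 1.9647 × 10⁻⁴ s⁻².
N = √(1.9647 × 10⁻⁴) = 0.014017 rad s⁻¹ ≈ 0.0140 rad s⁻¹.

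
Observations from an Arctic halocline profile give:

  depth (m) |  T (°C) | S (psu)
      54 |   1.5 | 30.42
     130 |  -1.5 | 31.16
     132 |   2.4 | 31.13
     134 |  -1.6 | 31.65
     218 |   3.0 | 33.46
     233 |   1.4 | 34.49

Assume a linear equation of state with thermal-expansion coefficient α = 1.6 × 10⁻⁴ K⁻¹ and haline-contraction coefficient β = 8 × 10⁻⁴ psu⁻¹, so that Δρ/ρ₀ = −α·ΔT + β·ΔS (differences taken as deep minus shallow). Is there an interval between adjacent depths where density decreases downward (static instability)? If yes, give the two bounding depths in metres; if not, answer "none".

130–132 m

Evaluate Δρ/ρ₀ = −αΔT + βΔS across each adjacent pair:
  54–130 m: −αΔT+βΔS = −(1.6 × 10⁻⁴)(-3.0)+(8 × 10⁻⁴)(+0.74) = 1.1 × 10⁻³ → stable
  130–132 m: −αΔT+βΔS = −(1.6 × 10⁻⁴)(+3.9)+(8 × 10⁻⁴)(-0.03) = -6.5 × 10⁻⁴ → UNSTABLE
  132–134 m: −αΔT+βΔS = −(1.6 × 10⁻⁴)(-4.0)+(8 × 10⁻⁴)(+0.52) = 1.1 × 10⁻³ → stable
  134–218 m: −αΔT+βΔS = −(1.6 × 10⁻⁴)(+4.6)+(8 × 10⁻⁴)(+1.81) = 7.1 × 10⁻⁴ → stable
  218–233 m: −αΔT+βΔS = −(1.6 × 10⁻⁴)(-1.6)+(8 × 10⁻⁴)(+1.03) = 1.1 × 10⁻³ → stable
The 130–132 m interval has Δρ < 0: lighter water underlies denser water.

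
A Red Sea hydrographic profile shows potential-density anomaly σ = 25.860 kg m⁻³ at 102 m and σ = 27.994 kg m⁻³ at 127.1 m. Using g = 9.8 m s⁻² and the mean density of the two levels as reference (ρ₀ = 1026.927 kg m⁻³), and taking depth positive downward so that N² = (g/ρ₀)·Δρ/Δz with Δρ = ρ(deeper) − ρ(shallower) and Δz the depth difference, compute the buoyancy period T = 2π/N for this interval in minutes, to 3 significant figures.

Δρ = 1027.994 − 1025.860 = 2.134 kg m⁻³ over Δz = 127.1 − 102 = 25.1 m.
N² = (9.8/1026.927) × (2.134/25.1) = 8.1135 × 10⁻⁴ s⁻².
N = √(8.1135 × 10⁻⁴) = 0.028484 rad s⁻¹, so T = 2π/N = 220.59 s = 3.6765 min ≈ 3.68 min.

3.68 min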